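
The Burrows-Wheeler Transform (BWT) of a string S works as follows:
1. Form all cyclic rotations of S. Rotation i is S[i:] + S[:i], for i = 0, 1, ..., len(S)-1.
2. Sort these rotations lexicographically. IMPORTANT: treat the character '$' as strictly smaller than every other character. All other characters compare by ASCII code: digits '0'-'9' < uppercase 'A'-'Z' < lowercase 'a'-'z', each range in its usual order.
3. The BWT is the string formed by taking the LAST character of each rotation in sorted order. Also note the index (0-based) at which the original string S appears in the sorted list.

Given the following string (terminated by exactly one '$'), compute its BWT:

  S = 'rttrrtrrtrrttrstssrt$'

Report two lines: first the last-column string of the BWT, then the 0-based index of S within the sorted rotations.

Answer: tttttsrr$rstrrtrrtsrr
8

Derivation:
All 21 rotations (rotation i = S[i:]+S[:i]):
  rot[0] = rttrrtrrtrrttrstssrt$
  rot[1] = ttrrtrrtrrttrstssrt$r
  rot[2] = trrtrrtrrttrstssrt$rt
  rot[3] = rrtrrtrrttrstssrt$rtt
  rot[4] = rtrrtrrttrstssrt$rttr
  rot[5] = trrtrrttrstssrt$rttrr
  rot[6] = rrtrrttrstssrt$rttrrt
  rot[7] = rtrrttrstssrt$rttrrtr
  rot[8] = trrttrstssrt$rttrrtrr
  rot[9] = rrttrstssrt$rttrrtrrt
  rot[10] = rttrstssrt$rttrrtrrtr
  rot[11] = ttrstssrt$rttrrtrrtrr
  rot[12] = trstssrt$rttrrtrrtrrt
  rot[13] = rstssrt$rttrrtrrtrrtt
  rot[14] = stssrt$rttrrtrrtrrttr
  rot[15] = tssrt$rttrrtrrtrrttrs
  rot[16] = ssrt$rttrrtrrtrrttrst
  rot[17] = srt$rttrrtrrtrrttrsts
  rot[18] = rt$rttrrtrrtrrttrstss
  rot[19] = t$rttrrtrrtrrttrstssr
  rot[20] = $rttrrtrrtrrttrstssrt
Sorted (with $ < everything):
  sorted[0] = $rttrrtrrtrrttrstssrt  (last char: 't')
  sorted[1] = rrtrrtrrttrstssrt$rtt  (last char: 't')
  sorted[2] = rrtrrttrstssrt$rttrrt  (last char: 't')
  sorted[3] = rrttrstssrt$rttrrtrrt  (last char: 't')
  sorted[4] = rstssrt$rttrrtrrtrrtt  (last char: 't')
  sorted[5] = rt$rttrrtrrtrrttrstss  (last char: 's')
  sorted[6] = rtrrtrrttrstssrt$rttr  (last char: 'r')
  sorted[7] = rtrrttrstssrt$rttrrtr  (last char: 'r')
  sorted[8] = rttrrtrrtrrttrstssrt$  (last char: '$')
  sorted[9] = rttrstssrt$rttrrtrrtr  (last char: 'r')
  sorted[10] = srt$rttrrtrrtrrttrsts  (last char: 's')
  sorted[11] = ssrt$rttrrtrrtrrttrst  (last char: 't')
  sorted[12] = stssrt$rttrrtrrtrrttr  (last char: 'r')
  sorted[13] = t$rttrrtrrtrrttrstssr  (last char: 'r')
  sorted[14] = trrtrrtrrttrstssrt$rt  (last char: 't')
  sorted[15] = trrtrrttrstssrt$rttrr  (last char: 'r')
  sorted[16] = trrttrstssrt$rttrrtrr  (last char: 'r')
  sorted[17] = trstssrt$rttrrtrrtrrt  (last char: 't')
  sorted[18] = tssrt$rttrrtrrtrrttrs  (last char: 's')
  sorted[19] = ttrrtrrtrrttrstssrt$r  (last char: 'r')
  sorted[20] = ttrstssrt$rttrrtrrtrr  (last char: 'r')
Last column: tttttsrr$rstrrtrrtsrr
Original string S is at sorted index 8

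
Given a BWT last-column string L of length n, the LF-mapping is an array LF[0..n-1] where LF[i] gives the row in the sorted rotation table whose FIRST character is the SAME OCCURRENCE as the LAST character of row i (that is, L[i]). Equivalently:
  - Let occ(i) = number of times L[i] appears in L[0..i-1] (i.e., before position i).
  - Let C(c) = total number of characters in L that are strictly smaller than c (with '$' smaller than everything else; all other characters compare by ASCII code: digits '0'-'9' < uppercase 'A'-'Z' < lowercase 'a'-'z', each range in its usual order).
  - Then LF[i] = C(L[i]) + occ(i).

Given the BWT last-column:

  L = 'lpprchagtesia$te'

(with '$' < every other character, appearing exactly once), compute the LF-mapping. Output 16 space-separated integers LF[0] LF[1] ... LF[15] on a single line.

Answer: 9 10 11 12 3 7 1 6 14 4 13 8 2 0 15 5

Derivation:
Char counts: '$':1, 'a':2, 'c':1, 'e':2, 'g':1, 'h':1, 'i':1, 'l':1, 'p':2, 'r':1, 's':1, 't':2
C (first-col start): C('$')=0, C('a')=1, C('c')=3, C('e')=4, C('g')=6, C('h')=7, C('i')=8, C('l')=9, C('p')=10, C('r')=12, C('s')=13, C('t')=14
L[0]='l': occ=0, LF[0]=C('l')+0=9+0=9
L[1]='p': occ=0, LF[1]=C('p')+0=10+0=10
L[2]='p': occ=1, LF[2]=C('p')+1=10+1=11
L[3]='r': occ=0, LF[3]=C('r')+0=12+0=12
L[4]='c': occ=0, LF[4]=C('c')+0=3+0=3
L[5]='h': occ=0, LF[5]=C('h')+0=7+0=7
L[6]='a': occ=0, LF[6]=C('a')+0=1+0=1
L[7]='g': occ=0, LF[7]=C('g')+0=6+0=6
L[8]='t': occ=0, LF[8]=C('t')+0=14+0=14
L[9]='e': occ=0, LF[9]=C('e')+0=4+0=4
L[10]='s': occ=0, LF[10]=C('s')+0=13+0=13
L[11]='i': occ=0, LF[11]=C('i')+0=8+0=8
L[12]='a': occ=1, LF[12]=C('a')+1=1+1=2
L[13]='$': occ=0, LF[13]=C('$')+0=0+0=0
L[14]='t': occ=1, LF[14]=C('t')+1=14+1=15
L[15]='e': occ=1, LF[15]=C('e')+1=4+1=5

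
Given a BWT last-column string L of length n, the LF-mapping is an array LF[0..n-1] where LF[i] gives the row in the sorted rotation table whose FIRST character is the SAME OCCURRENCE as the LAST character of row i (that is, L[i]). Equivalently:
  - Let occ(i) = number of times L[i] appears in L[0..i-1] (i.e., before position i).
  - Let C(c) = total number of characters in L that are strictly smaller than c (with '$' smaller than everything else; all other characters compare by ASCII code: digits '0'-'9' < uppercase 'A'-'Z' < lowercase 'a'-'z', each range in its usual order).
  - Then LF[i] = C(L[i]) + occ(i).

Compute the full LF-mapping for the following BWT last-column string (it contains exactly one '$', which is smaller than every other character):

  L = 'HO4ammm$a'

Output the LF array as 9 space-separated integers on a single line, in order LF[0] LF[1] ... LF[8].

Char counts: '$':1, '4':1, 'H':1, 'O':1, 'a':2, 'm':3
C (first-col start): C('$')=0, C('4')=1, C('H')=2, C('O')=3, C('a')=4, C('m')=6
L[0]='H': occ=0, LF[0]=C('H')+0=2+0=2
L[1]='O': occ=0, LF[1]=C('O')+0=3+0=3
L[2]='4': occ=0, LF[2]=C('4')+0=1+0=1
L[3]='a': occ=0, LF[3]=C('a')+0=4+0=4
L[4]='m': occ=0, LF[4]=C('m')+0=6+0=6
L[5]='m': occ=1, LF[5]=C('m')+1=6+1=7
L[6]='m': occ=2, LF[6]=C('m')+2=6+2=8
L[7]='$': occ=0, LF[7]=C('$')+0=0+0=0
L[8]='a': occ=1, LF[8]=C('a')+1=4+1=5

Answer: 2 3 1 4 6 7 8 0 5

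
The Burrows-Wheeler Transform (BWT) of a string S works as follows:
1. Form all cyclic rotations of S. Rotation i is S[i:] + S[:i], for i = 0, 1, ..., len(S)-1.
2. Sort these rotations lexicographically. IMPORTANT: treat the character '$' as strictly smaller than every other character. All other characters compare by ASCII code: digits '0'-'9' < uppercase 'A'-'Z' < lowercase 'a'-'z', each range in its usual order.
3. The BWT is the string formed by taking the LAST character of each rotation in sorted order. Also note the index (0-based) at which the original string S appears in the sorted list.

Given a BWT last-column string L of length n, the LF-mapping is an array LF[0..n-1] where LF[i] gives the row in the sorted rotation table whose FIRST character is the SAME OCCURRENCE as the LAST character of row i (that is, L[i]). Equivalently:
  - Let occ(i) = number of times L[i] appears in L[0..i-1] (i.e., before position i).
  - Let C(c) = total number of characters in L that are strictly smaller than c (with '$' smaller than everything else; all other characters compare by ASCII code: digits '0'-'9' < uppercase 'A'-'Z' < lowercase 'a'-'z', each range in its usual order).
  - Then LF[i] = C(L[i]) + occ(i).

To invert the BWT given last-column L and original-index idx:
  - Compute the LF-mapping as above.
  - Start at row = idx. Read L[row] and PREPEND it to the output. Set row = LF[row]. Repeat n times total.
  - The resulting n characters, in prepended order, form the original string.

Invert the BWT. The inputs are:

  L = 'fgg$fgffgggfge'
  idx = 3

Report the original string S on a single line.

LF mapping: 2 7 8 0 3 9 4 5 10 11 12 6 13 1
Walk LF starting at row 3, prepending L[row]:
  step 1: row=3, L[3]='$', prepend. Next row=LF[3]=0
  step 2: row=0, L[0]='f', prepend. Next row=LF[0]=2
  step 3: row=2, L[2]='g', prepend. Next row=LF[2]=8
  step 4: row=8, L[8]='g', prepend. Next row=LF[8]=10
  step 5: row=10, L[10]='g', prepend. Next row=LF[10]=12
  step 6: row=12, L[12]='g', prepend. Next row=LF[12]=13
  step 7: row=13, L[13]='e', prepend. Next row=LF[13]=1
  step 8: row=1, L[1]='g', prepend. Next row=LF[1]=7
  step 9: row=7, L[7]='f', prepend. Next row=LF[7]=5
  step 10: row=5, L[5]='g', prepend. Next row=LF[5]=9
  step 11: row=9, L[9]='g', prepend. Next row=LF[9]=11
  step 12: row=11, L[11]='f', prepend. Next row=LF[11]=6
  step 13: row=6, L[6]='f', prepend. Next row=LF[6]=4
  step 14: row=4, L[4]='f', prepend. Next row=LF[4]=3
Reversed output: fffggfgeggggf$

Answer: fffggfgeggggf$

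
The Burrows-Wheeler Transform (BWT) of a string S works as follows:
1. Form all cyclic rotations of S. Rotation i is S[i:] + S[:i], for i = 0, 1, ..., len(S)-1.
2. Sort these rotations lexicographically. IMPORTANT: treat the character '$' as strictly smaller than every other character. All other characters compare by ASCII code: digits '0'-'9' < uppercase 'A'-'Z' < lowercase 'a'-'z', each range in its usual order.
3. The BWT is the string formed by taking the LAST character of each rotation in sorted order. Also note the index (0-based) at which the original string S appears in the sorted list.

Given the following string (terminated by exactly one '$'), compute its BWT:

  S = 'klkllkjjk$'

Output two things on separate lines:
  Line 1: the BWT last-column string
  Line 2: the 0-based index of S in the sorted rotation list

All 10 rotations (rotation i = S[i:]+S[:i]):
  rot[0] = klkllkjjk$
  rot[1] = lkllkjjk$k
  rot[2] = kllkjjk$kl
  rot[3] = llkjjk$klk
  rot[4] = lkjjk$klkl
  rot[5] = kjjk$klkll
  rot[6] = jjk$klkllk
  rot[7] = jk$klkllkj
  rot[8] = k$klkllkjj
  rot[9] = $klkllkjjk
Sorted (with $ < everything):
  sorted[0] = $klkllkjjk  (last char: 'k')
  sorted[1] = jjk$klkllk  (last char: 'k')
  sorted[2] = jk$klkllkj  (last char: 'j')
  sorted[3] = k$klkllkjj  (last char: 'j')
  sorted[4] = kjjk$klkll  (last char: 'l')
  sorted[5] = klkllkjjk$  (last char: '$')
  sorted[6] = kllkjjk$kl  (last char: 'l')
  sorted[7] = lkjjk$klkl  (last char: 'l')
  sorted[8] = lkllkjjk$k  (last char: 'k')
  sorted[9] = llkjjk$klk  (last char: 'k')
Last column: kkjjl$llkk
Original string S is at sorted index 5

Answer: kkjjl$llkk
5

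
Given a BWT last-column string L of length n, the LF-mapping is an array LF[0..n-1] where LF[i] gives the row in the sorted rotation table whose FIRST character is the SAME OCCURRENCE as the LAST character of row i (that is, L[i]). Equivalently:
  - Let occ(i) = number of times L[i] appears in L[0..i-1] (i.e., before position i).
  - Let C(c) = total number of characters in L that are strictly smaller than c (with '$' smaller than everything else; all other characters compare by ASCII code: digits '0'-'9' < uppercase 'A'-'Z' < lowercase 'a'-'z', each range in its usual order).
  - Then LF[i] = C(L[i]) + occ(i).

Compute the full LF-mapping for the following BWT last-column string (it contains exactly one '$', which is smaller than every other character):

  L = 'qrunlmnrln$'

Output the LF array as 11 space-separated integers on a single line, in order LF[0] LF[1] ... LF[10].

Answer: 7 8 10 4 1 3 5 9 2 6 0

Derivation:
Char counts: '$':1, 'l':2, 'm':1, 'n':3, 'q':1, 'r':2, 'u':1
C (first-col start): C('$')=0, C('l')=1, C('m')=3, C('n')=4, C('q')=7, C('r')=8, C('u')=10
L[0]='q': occ=0, LF[0]=C('q')+0=7+0=7
L[1]='r': occ=0, LF[1]=C('r')+0=8+0=8
L[2]='u': occ=0, LF[2]=C('u')+0=10+0=10
L[3]='n': occ=0, LF[3]=C('n')+0=4+0=4
L[4]='l': occ=0, LF[4]=C('l')+0=1+0=1
L[5]='m': occ=0, LF[5]=C('m')+0=3+0=3
L[6]='n': occ=1, LF[6]=C('n')+1=4+1=5
L[7]='r': occ=1, LF[7]=C('r')+1=8+1=9
L[8]='l': occ=1, LF[8]=C('l')+1=1+1=2
L[9]='n': occ=2, LF[9]=C('n')+2=4+2=6
L[10]='$': occ=0, LF[10]=C('$')+0=0+0=0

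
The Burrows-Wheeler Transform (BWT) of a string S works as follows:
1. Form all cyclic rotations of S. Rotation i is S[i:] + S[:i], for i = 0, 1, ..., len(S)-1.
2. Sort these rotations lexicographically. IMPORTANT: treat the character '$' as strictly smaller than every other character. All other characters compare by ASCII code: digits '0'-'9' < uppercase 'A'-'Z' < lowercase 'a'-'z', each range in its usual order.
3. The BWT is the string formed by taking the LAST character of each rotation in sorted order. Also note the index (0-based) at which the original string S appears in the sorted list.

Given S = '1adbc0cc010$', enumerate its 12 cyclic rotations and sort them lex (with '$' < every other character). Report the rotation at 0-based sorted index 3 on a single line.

Answer: 0cc010$1adbc

Derivation:
All 12 rotations (rotation i = S[i:]+S[:i]):
  rot[0] = 1adbc0cc010$
  rot[1] = adbc0cc010$1
  rot[2] = dbc0cc010$1a
  rot[3] = bc0cc010$1ad
  rot[4] = c0cc010$1adb
  rot[5] = 0cc010$1adbc
  rot[6] = cc010$1adbc0
  rot[7] = c010$1adbc0c
  rot[8] = 010$1adbc0cc
  rot[9] = 10$1adbc0cc0
  rot[10] = 0$1adbc0cc01
  rot[11] = $1adbc0cc010
Sorted (with $ < everything):
  sorted[0] = $1adbc0cc010
  sorted[1] = 0$1adbc0cc01
  sorted[2] = 010$1adbc0cc
  sorted[3] = 0cc010$1adbc
  sorted[4] = 10$1adbc0cc0
  sorted[5] = 1adbc0cc010$
  sorted[6] = adbc0cc010$1
  sorted[7] = bc0cc010$1ad
  sorted[8] = c010$1adbc0c
  sorted[9] = c0cc010$1adb
  sorted[10] = cc010$1adbc0
  sorted[11] = dbc0cc010$1a
sorted[3] = 0cc010$1adbc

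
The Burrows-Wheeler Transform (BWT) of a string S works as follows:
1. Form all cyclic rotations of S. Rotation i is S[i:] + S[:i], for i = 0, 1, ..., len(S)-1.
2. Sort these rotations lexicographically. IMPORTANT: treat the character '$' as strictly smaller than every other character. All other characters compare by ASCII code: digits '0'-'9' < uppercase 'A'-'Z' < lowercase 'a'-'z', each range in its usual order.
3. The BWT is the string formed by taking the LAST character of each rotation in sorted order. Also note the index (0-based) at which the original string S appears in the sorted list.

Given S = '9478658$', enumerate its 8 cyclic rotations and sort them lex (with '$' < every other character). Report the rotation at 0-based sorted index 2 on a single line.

All 8 rotations (rotation i = S[i:]+S[:i]):
  rot[0] = 9478658$
  rot[1] = 478658$9
  rot[2] = 78658$94
  rot[3] = 8658$947
  rot[4] = 658$9478
  rot[5] = 58$94786
  rot[6] = 8$947865
  rot[7] = $9478658
Sorted (with $ < everything):
  sorted[0] = $9478658
  sorted[1] = 478658$9
  sorted[2] = 58$94786
  sorted[3] = 658$9478
  sorted[4] = 78658$94
  sorted[5] = 8$947865
  sorted[6] = 8658$947
  sorted[7] = 9478658$
sorted[2] = 58$94786

Answer: 58$94786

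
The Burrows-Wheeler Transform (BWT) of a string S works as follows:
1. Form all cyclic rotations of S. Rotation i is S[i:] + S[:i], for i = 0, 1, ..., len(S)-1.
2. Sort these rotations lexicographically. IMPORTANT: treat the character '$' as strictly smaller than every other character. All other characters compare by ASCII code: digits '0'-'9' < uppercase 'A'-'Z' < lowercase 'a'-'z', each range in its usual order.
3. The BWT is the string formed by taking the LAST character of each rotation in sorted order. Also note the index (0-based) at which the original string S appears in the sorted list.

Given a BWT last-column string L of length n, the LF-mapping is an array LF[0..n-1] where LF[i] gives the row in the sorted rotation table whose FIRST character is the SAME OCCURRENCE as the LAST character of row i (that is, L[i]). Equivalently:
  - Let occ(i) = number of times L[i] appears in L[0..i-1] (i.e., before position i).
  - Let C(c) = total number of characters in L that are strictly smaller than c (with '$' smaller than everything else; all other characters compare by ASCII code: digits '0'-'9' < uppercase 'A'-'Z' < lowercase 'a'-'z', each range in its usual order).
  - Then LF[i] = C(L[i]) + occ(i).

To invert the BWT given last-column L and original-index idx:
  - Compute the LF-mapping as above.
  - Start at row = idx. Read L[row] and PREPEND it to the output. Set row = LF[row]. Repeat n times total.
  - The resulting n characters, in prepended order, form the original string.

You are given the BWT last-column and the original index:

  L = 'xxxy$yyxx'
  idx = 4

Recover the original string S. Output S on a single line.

Answer: xyxyyxxx$

Derivation:
LF mapping: 1 2 3 6 0 7 8 4 5
Walk LF starting at row 4, prepending L[row]:
  step 1: row=4, L[4]='$', prepend. Next row=LF[4]=0
  step 2: row=0, L[0]='x', prepend. Next row=LF[0]=1
  step 3: row=1, L[1]='x', prepend. Next row=LF[1]=2
  step 4: row=2, L[2]='x', prepend. Next row=LF[2]=3
  step 5: row=3, L[3]='y', prepend. Next row=LF[3]=6
  step 6: row=6, L[6]='y', prepend. Next row=LF[6]=8
  step 7: row=8, L[8]='x', prepend. Next row=LF[8]=5
  step 8: row=5, L[5]='y', prepend. Next row=LF[5]=7
  step 9: row=7, L[7]='x', prepend. Next row=LF[7]=4
Reversed output: xyxyyxxx$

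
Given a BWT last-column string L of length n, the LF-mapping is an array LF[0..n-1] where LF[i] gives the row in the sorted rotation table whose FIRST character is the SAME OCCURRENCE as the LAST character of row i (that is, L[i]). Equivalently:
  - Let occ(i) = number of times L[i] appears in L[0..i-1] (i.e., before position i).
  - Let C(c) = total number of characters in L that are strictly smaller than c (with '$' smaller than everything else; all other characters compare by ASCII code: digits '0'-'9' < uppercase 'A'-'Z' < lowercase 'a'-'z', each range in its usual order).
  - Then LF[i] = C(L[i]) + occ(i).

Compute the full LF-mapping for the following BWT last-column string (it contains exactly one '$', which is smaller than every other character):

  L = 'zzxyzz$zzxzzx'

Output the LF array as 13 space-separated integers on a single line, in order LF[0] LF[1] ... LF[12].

Answer: 5 6 1 4 7 8 0 9 10 2 11 12 3

Derivation:
Char counts: '$':1, 'x':3, 'y':1, 'z':8
C (first-col start): C('$')=0, C('x')=1, C('y')=4, C('z')=5
L[0]='z': occ=0, LF[0]=C('z')+0=5+0=5
L[1]='z': occ=1, LF[1]=C('z')+1=5+1=6
L[2]='x': occ=0, LF[2]=C('x')+0=1+0=1
L[3]='y': occ=0, LF[3]=C('y')+0=4+0=4
L[4]='z': occ=2, LF[4]=C('z')+2=5+2=7
L[5]='z': occ=3, LF[5]=C('z')+3=5+3=8
L[6]='$': occ=0, LF[6]=C('$')+0=0+0=0
L[7]='z': occ=4, LF[7]=C('z')+4=5+4=9
L[8]='z': occ=5, LF[8]=C('z')+5=5+5=10
L[9]='x': occ=1, LF[9]=C('x')+1=1+1=2
L[10]='z': occ=6, LF[10]=C('z')+6=5+6=11
L[11]='z': occ=7, LF[11]=C('z')+7=5+7=12
L[12]='x': occ=2, LF[12]=C('x')+2=1+2=3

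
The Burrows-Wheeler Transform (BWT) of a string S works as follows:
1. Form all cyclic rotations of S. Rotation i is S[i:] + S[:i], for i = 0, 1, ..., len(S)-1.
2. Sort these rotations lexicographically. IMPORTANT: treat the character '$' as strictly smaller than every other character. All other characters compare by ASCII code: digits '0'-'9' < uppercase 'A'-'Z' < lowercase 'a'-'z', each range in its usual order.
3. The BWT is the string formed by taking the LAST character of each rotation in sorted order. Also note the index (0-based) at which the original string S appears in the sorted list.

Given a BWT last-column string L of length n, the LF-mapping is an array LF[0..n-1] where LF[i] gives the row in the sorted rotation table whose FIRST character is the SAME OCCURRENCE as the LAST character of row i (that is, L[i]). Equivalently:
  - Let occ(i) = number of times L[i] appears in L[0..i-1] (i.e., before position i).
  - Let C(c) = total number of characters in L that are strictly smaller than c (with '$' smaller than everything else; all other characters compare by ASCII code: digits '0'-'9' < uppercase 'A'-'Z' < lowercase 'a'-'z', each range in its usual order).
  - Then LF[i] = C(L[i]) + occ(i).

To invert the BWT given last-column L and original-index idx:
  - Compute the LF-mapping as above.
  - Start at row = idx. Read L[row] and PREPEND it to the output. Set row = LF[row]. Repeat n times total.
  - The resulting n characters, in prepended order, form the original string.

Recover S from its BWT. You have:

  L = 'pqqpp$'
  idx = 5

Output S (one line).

LF mapping: 1 4 5 2 3 0
Walk LF starting at row 5, prepending L[row]:
  step 1: row=5, L[5]='$', prepend. Next row=LF[5]=0
  step 2: row=0, L[0]='p', prepend. Next row=LF[0]=1
  step 3: row=1, L[1]='q', prepend. Next row=LF[1]=4
  step 4: row=4, L[4]='p', prepend. Next row=LF[4]=3
  step 5: row=3, L[3]='p', prepend. Next row=LF[3]=2
  step 6: row=2, L[2]='q', prepend. Next row=LF[2]=5
Reversed output: qppqp$

Answer: qppqp$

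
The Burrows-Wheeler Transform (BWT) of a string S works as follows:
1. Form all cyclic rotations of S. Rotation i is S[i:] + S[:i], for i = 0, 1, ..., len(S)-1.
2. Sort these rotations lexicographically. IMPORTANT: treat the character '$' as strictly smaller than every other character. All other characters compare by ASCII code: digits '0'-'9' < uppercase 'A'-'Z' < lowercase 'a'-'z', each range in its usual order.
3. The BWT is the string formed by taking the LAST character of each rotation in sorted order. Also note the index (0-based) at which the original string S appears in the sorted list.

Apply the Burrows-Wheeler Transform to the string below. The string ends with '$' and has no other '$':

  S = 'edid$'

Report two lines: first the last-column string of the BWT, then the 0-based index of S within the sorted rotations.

Answer: die$d
3

Derivation:
All 5 rotations (rotation i = S[i:]+S[:i]):
  rot[0] = edid$
  rot[1] = did$e
  rot[2] = id$ed
  rot[3] = d$edi
  rot[4] = $edid
Sorted (with $ < everything):
  sorted[0] = $edid  (last char: 'd')
  sorted[1] = d$edi  (last char: 'i')
  sorted[2] = did$e  (last char: 'e')
  sorted[3] = edid$  (last char: '$')
  sorted[4] = id$ed  (last char: 'd')
Last column: die$d
Original string S is at sorted index 3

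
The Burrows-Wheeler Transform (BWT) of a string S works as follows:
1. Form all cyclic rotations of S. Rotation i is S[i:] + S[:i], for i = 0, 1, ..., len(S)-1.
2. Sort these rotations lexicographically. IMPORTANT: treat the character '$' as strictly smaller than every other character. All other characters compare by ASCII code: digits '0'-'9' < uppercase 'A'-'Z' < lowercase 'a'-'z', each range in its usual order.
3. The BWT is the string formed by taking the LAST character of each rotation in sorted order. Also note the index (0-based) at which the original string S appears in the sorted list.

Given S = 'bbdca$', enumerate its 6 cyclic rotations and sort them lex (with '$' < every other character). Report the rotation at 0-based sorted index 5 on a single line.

All 6 rotations (rotation i = S[i:]+S[:i]):
  rot[0] = bbdca$
  rot[1] = bdca$b
  rot[2] = dca$bb
  rot[3] = ca$bbd
  rot[4] = a$bbdc
  rot[5] = $bbdca
Sorted (with $ < everything):
  sorted[0] = $bbdca
  sorted[1] = a$bbdc
  sorted[2] = bbdca$
  sorted[3] = bdca$b
  sorted[4] = ca$bbd
  sorted[5] = dca$bb
sorted[5] = dca$bb

Answer: dca$bb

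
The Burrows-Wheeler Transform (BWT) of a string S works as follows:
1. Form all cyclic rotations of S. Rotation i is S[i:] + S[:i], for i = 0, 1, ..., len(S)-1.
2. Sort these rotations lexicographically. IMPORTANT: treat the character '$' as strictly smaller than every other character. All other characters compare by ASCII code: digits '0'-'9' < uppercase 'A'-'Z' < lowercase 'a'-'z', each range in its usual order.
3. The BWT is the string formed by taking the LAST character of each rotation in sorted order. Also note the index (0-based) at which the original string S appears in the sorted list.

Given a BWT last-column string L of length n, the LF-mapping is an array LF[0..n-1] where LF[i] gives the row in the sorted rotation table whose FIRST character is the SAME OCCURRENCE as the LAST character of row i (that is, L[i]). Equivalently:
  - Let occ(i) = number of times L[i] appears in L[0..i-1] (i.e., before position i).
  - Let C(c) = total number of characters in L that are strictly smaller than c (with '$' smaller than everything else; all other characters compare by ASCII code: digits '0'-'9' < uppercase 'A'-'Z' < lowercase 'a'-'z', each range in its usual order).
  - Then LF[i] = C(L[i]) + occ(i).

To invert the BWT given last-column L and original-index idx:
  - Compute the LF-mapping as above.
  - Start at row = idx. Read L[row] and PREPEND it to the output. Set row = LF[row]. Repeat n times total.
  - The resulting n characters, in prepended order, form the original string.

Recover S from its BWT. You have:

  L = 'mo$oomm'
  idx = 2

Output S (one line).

LF mapping: 1 4 0 5 6 2 3
Walk LF starting at row 2, prepending L[row]:
  step 1: row=2, L[2]='$', prepend. Next row=LF[2]=0
  step 2: row=0, L[0]='m', prepend. Next row=LF[0]=1
  step 3: row=1, L[1]='o', prepend. Next row=LF[1]=4
  step 4: row=4, L[4]='o', prepend. Next row=LF[4]=6
  step 5: row=6, L[6]='m', prepend. Next row=LF[6]=3
  step 6: row=3, L[3]='o', prepend. Next row=LF[3]=5
  step 7: row=5, L[5]='m', prepend. Next row=LF[5]=2
Reversed output: momoom$

Answer: momoom$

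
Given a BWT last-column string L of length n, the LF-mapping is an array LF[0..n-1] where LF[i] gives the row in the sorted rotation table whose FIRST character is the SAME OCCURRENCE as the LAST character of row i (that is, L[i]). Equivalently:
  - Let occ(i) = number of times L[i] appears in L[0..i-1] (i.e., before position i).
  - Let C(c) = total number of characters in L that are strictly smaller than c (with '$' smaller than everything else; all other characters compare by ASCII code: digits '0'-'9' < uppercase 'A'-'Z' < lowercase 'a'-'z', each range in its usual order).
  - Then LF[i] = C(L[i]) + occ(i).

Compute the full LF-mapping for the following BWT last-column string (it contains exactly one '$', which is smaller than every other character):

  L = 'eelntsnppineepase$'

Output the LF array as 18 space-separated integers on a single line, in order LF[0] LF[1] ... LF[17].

Char counts: '$':1, 'a':1, 'e':5, 'i':1, 'l':1, 'n':3, 'p':3, 's':2, 't':1
C (first-col start): C('$')=0, C('a')=1, C('e')=2, C('i')=7, C('l')=8, C('n')=9, C('p')=12, C('s')=15, C('t')=17
L[0]='e': occ=0, LF[0]=C('e')+0=2+0=2
L[1]='e': occ=1, LF[1]=C('e')+1=2+1=3
L[2]='l': occ=0, LF[2]=C('l')+0=8+0=8
L[3]='n': occ=0, LF[3]=C('n')+0=9+0=9
L[4]='t': occ=0, LF[4]=C('t')+0=17+0=17
L[5]='s': occ=0, LF[5]=C('s')+0=15+0=15
L[6]='n': occ=1, LF[6]=C('n')+1=9+1=10
L[7]='p': occ=0, LF[7]=C('p')+0=12+0=12
L[8]='p': occ=1, LF[8]=C('p')+1=12+1=13
L[9]='i': occ=0, LF[9]=C('i')+0=7+0=7
L[10]='n': occ=2, LF[10]=C('n')+2=9+2=11
L[11]='e': occ=2, LF[11]=C('e')+2=2+2=4
L[12]='e': occ=3, LF[12]=C('e')+3=2+3=5
L[13]='p': occ=2, LF[13]=C('p')+2=12+2=14
L[14]='a': occ=0, LF[14]=C('a')+0=1+0=1
L[15]='s': occ=1, LF[15]=C('s')+1=15+1=16
L[16]='e': occ=4, LF[16]=C('e')+4=2+4=6
L[17]='$': occ=0, LF[17]=C('$')+0=0+0=0

Answer: 2 3 8 9 17 15 10 12 13 7 11 4 5 14 1 16 6 0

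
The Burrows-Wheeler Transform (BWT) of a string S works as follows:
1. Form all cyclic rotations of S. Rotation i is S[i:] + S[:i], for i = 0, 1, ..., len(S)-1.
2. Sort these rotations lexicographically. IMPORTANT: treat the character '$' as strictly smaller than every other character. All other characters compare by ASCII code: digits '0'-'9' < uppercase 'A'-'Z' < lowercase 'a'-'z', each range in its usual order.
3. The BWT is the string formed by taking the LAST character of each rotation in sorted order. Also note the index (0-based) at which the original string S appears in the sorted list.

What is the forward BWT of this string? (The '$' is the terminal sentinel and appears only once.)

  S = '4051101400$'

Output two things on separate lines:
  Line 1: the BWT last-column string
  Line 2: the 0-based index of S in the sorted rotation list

All 11 rotations (rotation i = S[i:]+S[:i]):
  rot[0] = 4051101400$
  rot[1] = 051101400$4
  rot[2] = 51101400$40
  rot[3] = 1101400$405
  rot[4] = 101400$4051
  rot[5] = 01400$40511
  rot[6] = 1400$405110
  rot[7] = 400$4051101
  rot[8] = 00$40511014
  rot[9] = 0$405110140
  rot[10] = $4051101400
Sorted (with $ < everything):
  sorted[0] = $4051101400  (last char: '0')
  sorted[1] = 0$405110140  (last char: '0')
  sorted[2] = 00$40511014  (last char: '4')
  sorted[3] = 01400$40511  (last char: '1')
  sorted[4] = 051101400$4  (last char: '4')
  sorted[5] = 101400$4051  (last char: '1')
  sorted[6] = 1101400$405  (last char: '5')
  sorted[7] = 1400$405110  (last char: '0')
  sorted[8] = 400$4051101  (last char: '1')
  sorted[9] = 4051101400$  (last char: '$')
  sorted[10] = 51101400$40  (last char: '0')
Last column: 004141501$0
Original string S is at sorted index 9

Answer: 004141501$0
9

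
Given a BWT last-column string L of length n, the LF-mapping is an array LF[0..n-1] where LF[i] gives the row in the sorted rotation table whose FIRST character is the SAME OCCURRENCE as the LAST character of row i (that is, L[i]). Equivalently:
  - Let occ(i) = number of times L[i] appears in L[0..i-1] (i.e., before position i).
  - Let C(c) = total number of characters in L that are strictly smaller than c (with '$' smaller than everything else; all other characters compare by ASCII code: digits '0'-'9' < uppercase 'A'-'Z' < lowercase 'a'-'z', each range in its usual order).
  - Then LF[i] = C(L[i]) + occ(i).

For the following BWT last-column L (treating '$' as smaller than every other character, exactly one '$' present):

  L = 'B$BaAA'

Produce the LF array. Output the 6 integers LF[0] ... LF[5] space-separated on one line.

Char counts: '$':1, 'A':2, 'B':2, 'a':1
C (first-col start): C('$')=0, C('A')=1, C('B')=3, C('a')=5
L[0]='B': occ=0, LF[0]=C('B')+0=3+0=3
L[1]='$': occ=0, LF[1]=C('$')+0=0+0=0
L[2]='B': occ=1, LF[2]=C('B')+1=3+1=4
L[3]='a': occ=0, LF[3]=C('a')+0=5+0=5
L[4]='A': occ=0, LF[4]=C('A')+0=1+0=1
L[5]='A': occ=1, LF[5]=C('A')+1=1+1=2

Answer: 3 0 4 5 1 2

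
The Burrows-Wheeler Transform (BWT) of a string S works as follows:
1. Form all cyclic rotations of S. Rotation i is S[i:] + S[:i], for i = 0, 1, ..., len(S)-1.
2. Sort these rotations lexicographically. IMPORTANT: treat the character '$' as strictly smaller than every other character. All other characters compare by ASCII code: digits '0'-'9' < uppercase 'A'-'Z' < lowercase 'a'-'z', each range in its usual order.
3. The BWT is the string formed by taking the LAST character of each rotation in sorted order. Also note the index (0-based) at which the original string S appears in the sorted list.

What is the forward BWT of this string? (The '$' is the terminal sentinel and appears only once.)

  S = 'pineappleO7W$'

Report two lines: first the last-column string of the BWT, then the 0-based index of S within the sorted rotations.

All 13 rotations (rotation i = S[i:]+S[:i]):
  rot[0] = pineappleO7W$
  rot[1] = ineappleO7W$p
  rot[2] = neappleO7W$pi
  rot[3] = eappleO7W$pin
  rot[4] = appleO7W$pine
  rot[5] = ppleO7W$pinea
  rot[6] = pleO7W$pineap
  rot[7] = leO7W$pineapp
  rot[8] = eO7W$pineappl
  rot[9] = O7W$pineapple
  rot[10] = 7W$pineappleO
  rot[11] = W$pineappleO7
  rot[12] = $pineappleO7W
Sorted (with $ < everything):
  sorted[0] = $pineappleO7W  (last char: 'W')
  sorted[1] = 7W$pineappleO  (last char: 'O')
  sorted[2] = O7W$pineapple  (last char: 'e')
  sorted[3] = W$pineappleO7  (last char: '7')
  sorted[4] = appleO7W$pine  (last char: 'e')
  sorted[5] = eO7W$pineappl  (last char: 'l')
  sorted[6] = eappleO7W$pin  (last char: 'n')
  sorted[7] = ineappleO7W$p  (last char: 'p')
  sorted[8] = leO7W$pineapp  (last char: 'p')
  sorted[9] = neappleO7W$pi  (last char: 'i')
  sorted[10] = pineappleO7W$  (last char: '$')
  sorted[11] = pleO7W$pineap  (last char: 'p')
  sorted[12] = ppleO7W$pinea  (last char: 'a')
Last column: WOe7elnppi$pa
Original string S is at sorted index 10

Answer: WOe7elnppi$pa
10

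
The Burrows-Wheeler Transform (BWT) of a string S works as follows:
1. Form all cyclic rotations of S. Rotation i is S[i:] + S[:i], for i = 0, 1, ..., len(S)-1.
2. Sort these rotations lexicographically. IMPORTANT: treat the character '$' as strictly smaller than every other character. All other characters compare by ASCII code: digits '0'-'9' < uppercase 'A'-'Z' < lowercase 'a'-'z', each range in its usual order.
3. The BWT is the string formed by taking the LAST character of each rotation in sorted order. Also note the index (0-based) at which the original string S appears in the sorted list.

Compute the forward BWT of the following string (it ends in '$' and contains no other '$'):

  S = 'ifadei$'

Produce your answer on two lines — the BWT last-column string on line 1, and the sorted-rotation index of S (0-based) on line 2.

Answer: ifadie$
6

Derivation:
All 7 rotations (rotation i = S[i:]+S[:i]):
  rot[0] = ifadei$
  rot[1] = fadei$i
  rot[2] = adei$if
  rot[3] = dei$ifa
  rot[4] = ei$ifad
  rot[5] = i$ifade
  rot[6] = $ifadei
Sorted (with $ < everything):
  sorted[0] = $ifadei  (last char: 'i')
  sorted[1] = adei$if  (last char: 'f')
  sorted[2] = dei$ifa  (last char: 'a')
  sorted[3] = ei$ifad  (last char: 'd')
  sorted[4] = fadei$i  (last char: 'i')
  sorted[5] = i$ifade  (last char: 'e')
  sorted[6] = ifadei$  (last char: '$')
Last column: ifadie$
Original string S is at sorted index 6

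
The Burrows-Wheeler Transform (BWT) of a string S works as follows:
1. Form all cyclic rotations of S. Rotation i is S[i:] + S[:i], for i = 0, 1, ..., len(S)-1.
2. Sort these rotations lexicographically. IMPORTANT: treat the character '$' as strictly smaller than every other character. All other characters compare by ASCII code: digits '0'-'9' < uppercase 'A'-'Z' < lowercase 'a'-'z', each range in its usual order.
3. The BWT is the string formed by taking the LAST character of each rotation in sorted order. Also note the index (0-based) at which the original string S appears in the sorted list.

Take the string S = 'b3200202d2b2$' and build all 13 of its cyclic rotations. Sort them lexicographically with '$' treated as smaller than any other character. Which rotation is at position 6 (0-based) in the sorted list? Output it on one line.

All 13 rotations (rotation i = S[i:]+S[:i]):
  rot[0] = b3200202d2b2$
  rot[1] = 3200202d2b2$b
  rot[2] = 200202d2b2$b3
  rot[3] = 00202d2b2$b32
  rot[4] = 0202d2b2$b320
  rot[5] = 202d2b2$b3200
  rot[6] = 02d2b2$b32002
  rot[7] = 2d2b2$b320020
  rot[8] = d2b2$b3200202
  rot[9] = 2b2$b3200202d
  rot[10] = b2$b3200202d2
  rot[11] = 2$b3200202d2b
  rot[12] = $b3200202d2b2
Sorted (with $ < everything):
  sorted[0] = $b3200202d2b2
  sorted[1] = 00202d2b2$b32
  sorted[2] = 0202d2b2$b320
  sorted[3] = 02d2b2$b32002
  sorted[4] = 2$b3200202d2b
  sorted[5] = 200202d2b2$b3
  sorted[6] = 202d2b2$b3200
  sorted[7] = 2b2$b3200202d
  sorted[8] = 2d2b2$b320020
  sorted[9] = 3200202d2b2$b
  sorted[10] = b2$b3200202d2
  sorted[11] = b3200202d2b2$
  sorted[12] = d2b2$b3200202
sorted[6] = 202d2b2$b3200

Answer: 202d2b2$b3200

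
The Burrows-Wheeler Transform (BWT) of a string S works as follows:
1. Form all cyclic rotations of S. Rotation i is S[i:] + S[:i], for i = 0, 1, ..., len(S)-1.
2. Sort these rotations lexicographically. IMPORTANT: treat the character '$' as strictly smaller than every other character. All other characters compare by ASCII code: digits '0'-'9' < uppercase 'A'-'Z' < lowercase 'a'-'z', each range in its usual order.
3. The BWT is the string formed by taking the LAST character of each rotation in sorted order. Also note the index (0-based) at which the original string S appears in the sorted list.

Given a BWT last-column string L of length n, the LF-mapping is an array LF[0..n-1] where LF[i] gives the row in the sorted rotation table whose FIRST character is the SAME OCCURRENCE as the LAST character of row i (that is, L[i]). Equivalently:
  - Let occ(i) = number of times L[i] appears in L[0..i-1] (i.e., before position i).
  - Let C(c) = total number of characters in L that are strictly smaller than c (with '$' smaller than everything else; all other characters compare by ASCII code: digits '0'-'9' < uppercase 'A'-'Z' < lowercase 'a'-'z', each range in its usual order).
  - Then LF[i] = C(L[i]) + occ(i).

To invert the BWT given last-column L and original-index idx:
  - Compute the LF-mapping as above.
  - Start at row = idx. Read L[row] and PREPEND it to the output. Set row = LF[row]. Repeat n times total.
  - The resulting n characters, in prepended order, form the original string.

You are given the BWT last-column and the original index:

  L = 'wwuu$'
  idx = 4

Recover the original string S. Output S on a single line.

Answer: wuuw$

Derivation:
LF mapping: 3 4 1 2 0
Walk LF starting at row 4, prepending L[row]:
  step 1: row=4, L[4]='$', prepend. Next row=LF[4]=0
  step 2: row=0, L[0]='w', prepend. Next row=LF[0]=3
  step 3: row=3, L[3]='u', prepend. Next row=LF[3]=2
  step 4: row=2, L[2]='u', prepend. Next row=LF[2]=1
  step 5: row=1, L[1]='w', prepend. Next row=LF[1]=4
Reversed output: wuuw$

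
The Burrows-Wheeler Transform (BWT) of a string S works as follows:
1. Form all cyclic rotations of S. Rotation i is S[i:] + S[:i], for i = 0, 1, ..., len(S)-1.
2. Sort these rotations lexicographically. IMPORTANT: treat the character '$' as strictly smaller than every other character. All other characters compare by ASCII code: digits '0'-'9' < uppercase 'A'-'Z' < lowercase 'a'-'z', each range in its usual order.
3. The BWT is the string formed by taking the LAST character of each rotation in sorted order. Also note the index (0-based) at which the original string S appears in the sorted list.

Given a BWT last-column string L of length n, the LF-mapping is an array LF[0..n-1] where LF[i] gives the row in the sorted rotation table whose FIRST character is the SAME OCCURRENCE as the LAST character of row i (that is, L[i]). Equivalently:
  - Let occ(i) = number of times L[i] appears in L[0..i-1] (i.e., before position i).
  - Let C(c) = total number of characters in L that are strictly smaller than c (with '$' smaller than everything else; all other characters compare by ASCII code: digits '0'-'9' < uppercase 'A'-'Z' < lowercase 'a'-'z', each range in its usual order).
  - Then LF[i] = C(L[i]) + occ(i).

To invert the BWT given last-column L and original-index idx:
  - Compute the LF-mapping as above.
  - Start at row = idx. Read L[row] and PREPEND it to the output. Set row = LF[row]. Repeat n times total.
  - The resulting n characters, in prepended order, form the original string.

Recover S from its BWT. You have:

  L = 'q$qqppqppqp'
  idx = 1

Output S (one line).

LF mapping: 6 0 7 8 1 2 9 3 4 10 5
Walk LF starting at row 1, prepending L[row]:
  step 1: row=1, L[1]='$', prepend. Next row=LF[1]=0
  step 2: row=0, L[0]='q', prepend. Next row=LF[0]=6
  step 3: row=6, L[6]='q', prepend. Next row=LF[6]=9
  step 4: row=9, L[9]='q', prepend. Next row=LF[9]=10
  step 5: row=10, L[10]='p', prepend. Next row=LF[10]=5
  step 6: row=5, L[5]='p', prepend. Next row=LF[5]=2
  step 7: row=2, L[2]='q', prepend. Next row=LF[2]=7
  step 8: row=7, L[7]='p', prepend. Next row=LF[7]=3
  step 9: row=3, L[3]='q', prepend. Next row=LF[3]=8
  step 10: row=8, L[8]='p', prepend. Next row=LF[8]=4
  step 11: row=4, L[4]='p', prepend. Next row=LF[4]=1
Reversed output: ppqpqppqqq$

Answer: ppqpqppqqq$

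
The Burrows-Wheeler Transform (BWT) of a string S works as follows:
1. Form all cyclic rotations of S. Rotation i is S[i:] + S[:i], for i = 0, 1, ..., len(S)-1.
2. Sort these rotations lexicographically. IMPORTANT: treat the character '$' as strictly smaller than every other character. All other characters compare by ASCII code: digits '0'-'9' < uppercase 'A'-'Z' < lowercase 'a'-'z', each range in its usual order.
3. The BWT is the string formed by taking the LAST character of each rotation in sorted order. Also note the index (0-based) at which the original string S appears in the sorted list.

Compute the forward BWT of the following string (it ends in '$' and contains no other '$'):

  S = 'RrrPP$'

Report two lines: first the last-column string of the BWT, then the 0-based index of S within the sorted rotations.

Answer: PPr$rR
3

Derivation:
All 6 rotations (rotation i = S[i:]+S[:i]):
  rot[0] = RrrPP$
  rot[1] = rrPP$R
  rot[2] = rPP$Rr
  rot[3] = PP$Rrr
  rot[4] = P$RrrP
  rot[5] = $RrrPP
Sorted (with $ < everything):
  sorted[0] = $RrrPP  (last char: 'P')
  sorted[1] = P$RrrP  (last char: 'P')
  sorted[2] = PP$Rrr  (last char: 'r')
  sorted[3] = RrrPP$  (last char: '$')
  sorted[4] = rPP$Rr  (last char: 'r')
  sorted[5] = rrPP$R  (last char: 'R')
Last column: PPr$rR
Original string S is at sorted index 3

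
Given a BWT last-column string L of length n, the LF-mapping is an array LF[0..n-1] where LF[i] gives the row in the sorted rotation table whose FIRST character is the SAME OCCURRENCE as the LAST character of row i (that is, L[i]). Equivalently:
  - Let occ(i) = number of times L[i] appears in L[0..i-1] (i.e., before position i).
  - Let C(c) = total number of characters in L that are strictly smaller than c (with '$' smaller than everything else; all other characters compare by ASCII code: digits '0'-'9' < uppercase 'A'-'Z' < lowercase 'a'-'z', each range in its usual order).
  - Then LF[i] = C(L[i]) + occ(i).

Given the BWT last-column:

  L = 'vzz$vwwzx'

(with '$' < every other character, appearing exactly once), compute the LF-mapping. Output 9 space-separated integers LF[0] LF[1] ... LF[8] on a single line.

Answer: 1 6 7 0 2 3 4 8 5

Derivation:
Char counts: '$':1, 'v':2, 'w':2, 'x':1, 'z':3
C (first-col start): C('$')=0, C('v')=1, C('w')=3, C('x')=5, C('z')=6
L[0]='v': occ=0, LF[0]=C('v')+0=1+0=1
L[1]='z': occ=0, LF[1]=C('z')+0=6+0=6
L[2]='z': occ=1, LF[2]=C('z')+1=6+1=7
L[3]='$': occ=0, LF[3]=C('$')+0=0+0=0
L[4]='v': occ=1, LF[4]=C('v')+1=1+1=2
L[5]='w': occ=0, LF[5]=C('w')+0=3+0=3
L[6]='w': occ=1, LF[6]=C('w')+1=3+1=4
L[7]='z': occ=2, LF[7]=C('z')+2=6+2=8
L[8]='x': occ=0, LF[8]=C('x')+0=5+0=5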